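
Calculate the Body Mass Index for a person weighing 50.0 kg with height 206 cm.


BMI = weight / height^2
height = 206 cm = 2.06 m
BMI = 50.0 / 2.06^2
BMI = 11.78 kg/m^2


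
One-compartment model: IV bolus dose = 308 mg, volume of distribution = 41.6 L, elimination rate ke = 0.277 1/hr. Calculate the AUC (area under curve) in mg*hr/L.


C0 = Dose/Vd = 308/41.6 = 7.40385 mg/L
AUC = C0/ke = 7.40385/0.277
AUC = 26.73 mg*hr/L


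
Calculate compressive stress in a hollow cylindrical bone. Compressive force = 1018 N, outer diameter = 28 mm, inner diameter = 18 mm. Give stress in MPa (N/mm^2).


A = pi*(r_o^2 - r_i^2)
r_o = 14 mm, r_i = 9 mm
A = 361.283 mm^2
sigma = F/A = 1018 / 361.283
sigma = 2.818 MPa


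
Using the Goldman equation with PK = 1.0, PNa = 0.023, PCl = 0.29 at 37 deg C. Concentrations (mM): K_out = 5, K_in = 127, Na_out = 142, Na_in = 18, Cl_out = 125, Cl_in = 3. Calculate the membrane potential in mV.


Vm = (RT/F)*ln((PK*Ko + PNa*Nao + PCl*Cli)/(PK*Ki + PNa*Nai + PCl*Clo))
Numer = 9.136, Denom = 163.664
Vm = -77.12 mV


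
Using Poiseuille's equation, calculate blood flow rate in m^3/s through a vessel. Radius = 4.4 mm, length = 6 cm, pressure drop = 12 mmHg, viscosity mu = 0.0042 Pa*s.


Q = pi*r^4*dP / (8*mu*L)
r = 0.0044 m, L = 0.06 m
dP = 12 mmHg = 1599.864 Pa
Q = 9.3444e-04 m^3/s


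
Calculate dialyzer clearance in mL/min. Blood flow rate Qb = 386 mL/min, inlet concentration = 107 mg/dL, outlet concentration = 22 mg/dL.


K = Qb * (Cb_in - Cb_out) / Cb_in
K = 386 * (107 - 22) / 107
K = 306.6 mL/min


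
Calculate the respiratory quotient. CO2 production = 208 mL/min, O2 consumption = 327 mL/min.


RQ = VCO2 / VO2
RQ = 208 / 327
RQ = 0.6361


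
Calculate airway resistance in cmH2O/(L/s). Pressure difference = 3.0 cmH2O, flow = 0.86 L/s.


R = dP / flow
R = 3.0 / 0.86
R = 3.488 cmH2O/(L/s)


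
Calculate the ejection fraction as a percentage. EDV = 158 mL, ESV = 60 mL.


SV = EDV - ESV = 158 - 60 = 98 mL
EF = SV/EDV * 100 = 98/158 * 100
EF = 62.03%


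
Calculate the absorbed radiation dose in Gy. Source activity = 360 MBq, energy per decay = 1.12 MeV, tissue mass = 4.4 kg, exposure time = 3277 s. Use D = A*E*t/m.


A = 360 MBq = 3.6000e+08 Bq
E = 1.12 MeV = 1.79424e-13 J
D = A*E*t/m = 3.6000e+08*1.79424e-13*3277/4.4
D = 0.04811 Gy


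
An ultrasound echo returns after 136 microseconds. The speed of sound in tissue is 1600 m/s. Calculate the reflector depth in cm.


depth = c * t / 2
t = 136 us = 1.3600e-04 s
depth = 1600 * 1.3600e-04 / 2
depth = 0.1088 m = 10.88 cm


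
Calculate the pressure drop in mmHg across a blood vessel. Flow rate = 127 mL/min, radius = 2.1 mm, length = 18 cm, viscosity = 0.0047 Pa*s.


dP = 8*mu*L*Q / (pi*r^4)
Q = 127 mL/min = 2.11667e-06 m^3/s
dP = 234.47 Pa = 234.47 / 133.322 mmHg = 1.759 mmHg


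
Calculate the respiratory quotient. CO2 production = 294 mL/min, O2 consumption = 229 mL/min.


RQ = VCO2 / VO2
RQ = 294 / 229
RQ = 1.284


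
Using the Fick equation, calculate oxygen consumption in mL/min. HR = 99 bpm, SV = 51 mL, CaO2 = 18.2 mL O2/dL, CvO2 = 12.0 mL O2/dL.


CO = HR*SV = 99*51/1000 = 5.049 L/min
a-v O2 diff = 18.2 - 12.0 = 6.2 mL/dL
VO2 = CO * (CaO2-CvO2) * 10 dL/L
VO2 = 5.049 * 6.2 * 10
VO2 = 313 mL/min


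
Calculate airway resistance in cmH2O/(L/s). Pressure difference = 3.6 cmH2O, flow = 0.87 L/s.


R = dP / flow
R = 3.6 / 0.87
R = 4.138 cmH2O/(L/s)


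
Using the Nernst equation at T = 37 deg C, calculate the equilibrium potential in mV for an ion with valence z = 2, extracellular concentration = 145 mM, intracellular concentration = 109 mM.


E = (RT/(zF)) * ln(C_out/C_in)
T = 37 + 273.15 = 310.15 K
E = (8.314 * 310.15 / (2 * 96485)) * ln(145/109)
E = 3.814 mV


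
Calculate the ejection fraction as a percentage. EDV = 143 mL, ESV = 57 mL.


SV = EDV - ESV = 143 - 57 = 86 mL
EF = SV/EDV * 100 = 86/143 * 100
EF = 60.14%


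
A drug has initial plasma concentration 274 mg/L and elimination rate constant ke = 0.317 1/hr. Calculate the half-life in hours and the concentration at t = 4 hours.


t_half = ln(2) / ke = 0.693147 / 0.317 = 2.187 hr
C(t) = C0 * exp(-ke*t) = 274 * exp(-0.317*4)
C(4) = 77.1 mg/L


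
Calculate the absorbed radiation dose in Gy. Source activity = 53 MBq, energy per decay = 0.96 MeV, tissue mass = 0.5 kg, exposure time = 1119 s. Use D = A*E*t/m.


A = 53 MBq = 5.3000e+07 Bq
E = 0.96 MeV = 1.53792e-13 J
D = A*E*t/m = 5.3000e+07*1.53792e-13*1119/0.5
D = 0.01824 Gy


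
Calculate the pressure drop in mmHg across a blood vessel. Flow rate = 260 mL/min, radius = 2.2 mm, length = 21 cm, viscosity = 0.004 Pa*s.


dP = 8*mu*L*Q / (pi*r^4)
Q = 260 mL/min = 4.33333e-06 m^3/s
dP = 395.686 Pa = 395.686 / 133.322 mmHg = 2.968 mmHg


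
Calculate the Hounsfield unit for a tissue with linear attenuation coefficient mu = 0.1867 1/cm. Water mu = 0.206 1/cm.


HU = ((mu_tissue - mu_water) / mu_water) * 1000
HU = ((0.1867 - 0.206) / 0.206) * 1000
HU = -93.69


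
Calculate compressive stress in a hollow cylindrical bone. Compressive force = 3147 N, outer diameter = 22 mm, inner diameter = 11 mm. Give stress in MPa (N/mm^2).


A = pi*(r_o^2 - r_i^2)
r_o = 11 mm, r_i = 5.5 mm
A = 285.1 mm^2
sigma = F/A = 3147 / 285.1
sigma = 11.04 MPa


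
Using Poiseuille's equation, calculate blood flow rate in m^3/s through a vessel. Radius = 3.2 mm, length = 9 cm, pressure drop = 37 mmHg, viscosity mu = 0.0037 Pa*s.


Q = pi*r^4*dP / (8*mu*L)
r = 0.0032 m, L = 0.09 m
dP = 37 mmHg = 4932.914 Pa
Q = 6.0998e-04 m^3/s


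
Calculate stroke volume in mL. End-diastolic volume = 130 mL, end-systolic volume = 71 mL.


SV = EDV - ESV
SV = 130 - 71
SV = 59 mL


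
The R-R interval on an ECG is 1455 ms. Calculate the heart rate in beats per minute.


HR = 60 / RR_interval(s)
RR = 1455 ms = 1.455 s
HR = 60 / 1.455 = 41.24 bpm


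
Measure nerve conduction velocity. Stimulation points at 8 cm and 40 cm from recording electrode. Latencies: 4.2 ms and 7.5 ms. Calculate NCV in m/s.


Distance = (40 - 8) / 100 = 0.32 m
dt = (7.5 - 4.2) / 1000 = 0.0033 s
NCV = dist / dt = 96.97 m/s


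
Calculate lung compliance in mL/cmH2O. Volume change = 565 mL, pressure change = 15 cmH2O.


C = dV / dP
C = 565 / 15
C = 37.67 mL/cmH2O


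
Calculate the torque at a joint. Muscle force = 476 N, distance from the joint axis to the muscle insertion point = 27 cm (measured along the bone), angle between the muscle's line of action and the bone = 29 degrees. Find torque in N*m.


Torque = F * d * sin(theta)   (moment arm = d*sin(theta))
d = 27 cm = 0.27 m
Torque = 476 * 0.27 * sin(29)
Torque = 62.31 N*m


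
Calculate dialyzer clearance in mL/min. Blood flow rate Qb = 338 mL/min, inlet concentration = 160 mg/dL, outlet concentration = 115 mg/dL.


K = Qb * (Cb_in - Cb_out) / Cb_in
K = 338 * (160 - 115) / 160
K = 95.06 mL/min


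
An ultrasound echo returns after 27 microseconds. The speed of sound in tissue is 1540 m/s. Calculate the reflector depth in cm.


depth = c * t / 2
t = 27 us = 2.7000e-05 s
depth = 1540 * 2.7000e-05 / 2
depth = 0.02079 m = 2.079 cm


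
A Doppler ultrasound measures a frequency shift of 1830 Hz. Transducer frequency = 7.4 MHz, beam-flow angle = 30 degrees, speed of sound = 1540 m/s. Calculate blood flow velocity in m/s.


v = fd * c / (2 * f0 * cos(theta))
v = 1830 * 1540 / (2 * 7.4000e+06 * cos(30))
v = 0.2199 m/s


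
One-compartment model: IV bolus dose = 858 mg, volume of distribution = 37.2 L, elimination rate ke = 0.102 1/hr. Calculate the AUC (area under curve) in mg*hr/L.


C0 = Dose/Vd = 858/37.2 = 23.0645 mg/L
AUC = C0/ke = 23.0645/0.102
AUC = 226.1 mg*hr/L


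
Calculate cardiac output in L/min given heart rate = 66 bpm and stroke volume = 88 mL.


CO = HR * SV
CO = 66 * 88 / 1000
CO = 5.808 L/min


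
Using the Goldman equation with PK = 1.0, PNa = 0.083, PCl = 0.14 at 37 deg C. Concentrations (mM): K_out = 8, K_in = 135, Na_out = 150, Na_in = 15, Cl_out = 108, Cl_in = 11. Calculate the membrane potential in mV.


Vm = (RT/F)*ln((PK*Ko + PNa*Nao + PCl*Cli)/(PK*Ki + PNa*Nai + PCl*Clo))
Numer = 21.99, Denom = 151.365
Vm = -51.56 mV


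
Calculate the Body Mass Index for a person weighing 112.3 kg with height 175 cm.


BMI = weight / height^2
height = 175 cm = 1.75 m
BMI = 112.3 / 1.75^2
BMI = 36.67 kg/m^2


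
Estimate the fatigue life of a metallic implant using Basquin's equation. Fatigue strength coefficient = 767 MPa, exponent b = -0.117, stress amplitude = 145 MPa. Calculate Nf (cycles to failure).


sigma_a = sigma_f' * (2Nf)^b
2Nf = (sigma_a/sigma_f')^(1/b)
2Nf = (145/767)^(1/-0.117)
2Nf = 1524543.6
Nf = 7.623e+05


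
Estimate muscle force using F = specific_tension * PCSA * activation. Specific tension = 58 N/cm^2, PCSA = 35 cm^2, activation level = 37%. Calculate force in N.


F = sigma * PCSA * activation
F = 58 * 35 * 0.37
F = 751.1 N


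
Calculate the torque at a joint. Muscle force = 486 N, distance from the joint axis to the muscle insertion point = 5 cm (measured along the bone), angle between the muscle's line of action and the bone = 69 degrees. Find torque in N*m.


Torque = F * d * sin(theta)   (moment arm = d*sin(theta))
d = 5 cm = 0.05 m
Torque = 486 * 0.05 * sin(69)
Torque = 22.69 N*m


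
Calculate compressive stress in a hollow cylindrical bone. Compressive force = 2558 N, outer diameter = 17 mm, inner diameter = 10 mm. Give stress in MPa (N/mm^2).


A = pi*(r_o^2 - r_i^2)
r_o = 8.5 mm, r_i = 5 mm
A = 148.44 mm^2
sigma = F/A = 2558 / 148.44
sigma = 17.23 MPa


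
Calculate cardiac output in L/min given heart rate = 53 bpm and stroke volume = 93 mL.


CO = HR * SV
CO = 53 * 93 / 1000
CO = 4.929 L/min


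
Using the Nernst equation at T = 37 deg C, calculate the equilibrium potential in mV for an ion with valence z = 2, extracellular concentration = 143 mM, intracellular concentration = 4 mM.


E = (RT/(zF)) * ln(C_out/C_in)
T = 37 + 273.15 = 310.15 K
E = (8.314 * 310.15 / (2 * 96485)) * ln(143/4)
E = 47.79 mV


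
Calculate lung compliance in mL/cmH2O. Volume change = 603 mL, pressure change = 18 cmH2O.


C = dV / dP
C = 603 / 18
C = 33.5 mL/cmH2O


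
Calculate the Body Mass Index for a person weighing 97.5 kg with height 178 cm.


BMI = weight / height^2
height = 178 cm = 1.78 m
BMI = 97.5 / 1.78^2
BMI = 30.77 kg/m^2


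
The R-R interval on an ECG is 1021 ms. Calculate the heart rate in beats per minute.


HR = 60 / RR_interval(s)
RR = 1021 ms = 1.021 s
HR = 60 / 1.021 = 58.77 bpm


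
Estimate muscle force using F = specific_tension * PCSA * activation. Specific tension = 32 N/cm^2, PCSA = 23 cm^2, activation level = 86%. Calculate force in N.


F = sigma * PCSA * activation
F = 32 * 23 * 0.86
F = 633 N


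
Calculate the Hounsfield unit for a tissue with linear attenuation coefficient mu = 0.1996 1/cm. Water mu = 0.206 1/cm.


HU = ((mu_tissue - mu_water) / mu_water) * 1000
HU = ((0.1996 - 0.206) / 0.206) * 1000
HU = -31.07


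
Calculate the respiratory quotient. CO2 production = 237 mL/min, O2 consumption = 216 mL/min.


RQ = VCO2 / VO2
RQ = 237 / 216
RQ = 1.097


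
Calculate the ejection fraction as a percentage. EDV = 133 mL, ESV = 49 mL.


SV = EDV - ESV = 133 - 49 = 84 mL
EF = SV/EDV * 100 = 84/133 * 100
EF = 63.16%


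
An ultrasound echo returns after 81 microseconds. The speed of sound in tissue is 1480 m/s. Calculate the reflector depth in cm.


depth = c * t / 2
t = 81 us = 8.1000e-05 s
depth = 1480 * 8.1000e-05 / 2
depth = 0.05994 m = 5.994 cm


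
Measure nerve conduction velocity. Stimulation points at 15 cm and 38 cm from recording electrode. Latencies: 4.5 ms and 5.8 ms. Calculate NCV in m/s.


Distance = (38 - 15) / 100 = 0.23 m
dt = (5.8 - 4.5) / 1000 = 0.0013 s
NCV = dist / dt = 176.9 m/s


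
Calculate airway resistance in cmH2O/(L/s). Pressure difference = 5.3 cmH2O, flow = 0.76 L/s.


R = dP / flow
R = 5.3 / 0.76
R = 6.974 cmH2O/(L/s)


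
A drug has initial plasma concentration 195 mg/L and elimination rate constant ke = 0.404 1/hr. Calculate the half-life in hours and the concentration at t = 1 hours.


t_half = ln(2) / ke = 0.693147 / 0.404 = 1.716 hr
C(t) = C0 * exp(-ke*t) = 195 * exp(-0.404*1)
C(1) = 130.2 mg/L


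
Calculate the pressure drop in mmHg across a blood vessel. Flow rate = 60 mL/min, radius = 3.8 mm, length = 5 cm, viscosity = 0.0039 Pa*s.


dP = 8*mu*L*Q / (pi*r^4)
Q = 60 mL/min = 1e-06 m^3/s
dP = 2.38144 Pa = 2.38144 / 133.322 mmHg = 0.01786 mmHg


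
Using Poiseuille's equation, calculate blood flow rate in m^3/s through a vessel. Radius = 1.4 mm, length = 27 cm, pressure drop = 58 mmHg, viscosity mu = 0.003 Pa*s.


Q = pi*r^4*dP / (8*mu*L)
r = 0.0014 m, L = 0.27 m
dP = 58 mmHg = 7732.676 Pa
Q = 1.4402e-05 m^3/s


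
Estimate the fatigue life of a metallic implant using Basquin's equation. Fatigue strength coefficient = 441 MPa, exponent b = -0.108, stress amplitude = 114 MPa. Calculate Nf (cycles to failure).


sigma_a = sigma_f' * (2Nf)^b
2Nf = (sigma_a/sigma_f')^(1/b)
2Nf = (114/441)^(1/-0.108)
2Nf = 275503.55
Nf = 1.378e+05


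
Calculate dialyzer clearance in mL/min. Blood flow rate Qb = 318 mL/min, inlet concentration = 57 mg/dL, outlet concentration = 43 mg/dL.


K = Qb * (Cb_in - Cb_out) / Cb_in
K = 318 * (57 - 43) / 57
K = 78.11 mL/min


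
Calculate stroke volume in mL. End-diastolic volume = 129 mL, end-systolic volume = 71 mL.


SV = EDV - ESV
SV = 129 - 71
SV = 58 mL


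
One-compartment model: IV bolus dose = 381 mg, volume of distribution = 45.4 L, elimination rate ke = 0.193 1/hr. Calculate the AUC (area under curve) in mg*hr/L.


C0 = Dose/Vd = 381/45.4 = 8.39207 mg/L
AUC = C0/ke = 8.39207/0.193
AUC = 43.48 mg*hr/L


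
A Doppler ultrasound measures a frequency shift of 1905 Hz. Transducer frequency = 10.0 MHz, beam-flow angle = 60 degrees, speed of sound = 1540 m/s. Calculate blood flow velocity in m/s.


v = fd * c / (2 * f0 * cos(theta))
v = 1905 * 1540 / (2 * 1.0000e+07 * cos(60))
v = 0.2934 m/s


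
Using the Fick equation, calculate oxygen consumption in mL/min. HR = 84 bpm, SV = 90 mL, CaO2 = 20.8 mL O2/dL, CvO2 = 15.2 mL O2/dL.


CO = HR*SV = 84*90/1000 = 7.56 L/min
a-v O2 diff = 20.8 - 15.2 = 5.6 mL/dL
VO2 = CO * (CaO2-CvO2) * 10 dL/L
VO2 = 7.56 * 5.6 * 10
VO2 = 423.4 mL/min


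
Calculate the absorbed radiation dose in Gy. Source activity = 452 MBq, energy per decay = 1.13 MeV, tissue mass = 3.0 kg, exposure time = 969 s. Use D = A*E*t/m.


A = 452 MBq = 4.5200e+08 Bq
E = 1.13 MeV = 1.81026e-13 J
D = A*E*t/m = 4.5200e+08*1.81026e-13*969/3.0
D = 0.02643 Gy


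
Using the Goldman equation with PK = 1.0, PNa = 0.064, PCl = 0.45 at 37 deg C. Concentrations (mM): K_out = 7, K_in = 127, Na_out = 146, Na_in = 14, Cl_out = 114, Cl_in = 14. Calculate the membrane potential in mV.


Vm = (RT/F)*ln((PK*Ko + PNa*Nao + PCl*Cli)/(PK*Ki + PNa*Nai + PCl*Clo))
Numer = 22.644, Denom = 179.196
Vm = -55.28 mV


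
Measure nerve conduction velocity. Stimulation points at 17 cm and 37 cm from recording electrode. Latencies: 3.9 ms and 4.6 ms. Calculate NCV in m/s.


Distance = (37 - 17) / 100 = 0.2 m
dt = (4.6 - 3.9) / 1000 = 7.0000e-04 s
NCV = dist / dt = 285.7 m/s


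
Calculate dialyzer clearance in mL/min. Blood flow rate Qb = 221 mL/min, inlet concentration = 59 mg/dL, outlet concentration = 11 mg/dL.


K = Qb * (Cb_in - Cb_out) / Cb_in
K = 221 * (59 - 11) / 59
K = 179.8 mL/min


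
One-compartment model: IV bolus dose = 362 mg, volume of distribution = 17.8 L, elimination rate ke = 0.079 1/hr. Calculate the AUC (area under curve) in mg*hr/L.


C0 = Dose/Vd = 362/17.8 = 20.3371 mg/L
AUC = C0/ke = 20.3371/0.079
AUC = 257.4 mg*hr/L


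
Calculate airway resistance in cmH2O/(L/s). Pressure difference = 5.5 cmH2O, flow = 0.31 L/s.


R = dP / flow
R = 5.5 / 0.31
R = 17.74 cmH2O/(L/s)


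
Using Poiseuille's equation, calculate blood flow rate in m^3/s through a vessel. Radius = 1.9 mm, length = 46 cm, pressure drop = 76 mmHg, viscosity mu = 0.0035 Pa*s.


Q = pi*r^4*dP / (8*mu*L)
r = 0.0019 m, L = 0.46 m
dP = 76 mmHg = 10132.472 Pa
Q = 3.2208e-05 m^3/s


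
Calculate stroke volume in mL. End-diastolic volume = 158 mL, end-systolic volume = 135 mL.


SV = EDV - ESV
SV = 158 - 135
SV = 23 mL


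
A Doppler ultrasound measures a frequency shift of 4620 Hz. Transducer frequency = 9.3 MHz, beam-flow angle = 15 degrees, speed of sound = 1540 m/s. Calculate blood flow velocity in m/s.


v = fd * c / (2 * f0 * cos(theta))
v = 4620 * 1540 / (2 * 9.3000e+06 * cos(15))
v = 0.396 m/s


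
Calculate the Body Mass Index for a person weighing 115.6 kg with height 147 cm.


BMI = weight / height^2
height = 147 cm = 1.47 m
BMI = 115.6 / 1.47^2
BMI = 53.5 kg/m^2


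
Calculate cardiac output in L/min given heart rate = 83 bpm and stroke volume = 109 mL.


CO = HR * SV
CO = 83 * 109 / 1000
CO = 9.047 L/min


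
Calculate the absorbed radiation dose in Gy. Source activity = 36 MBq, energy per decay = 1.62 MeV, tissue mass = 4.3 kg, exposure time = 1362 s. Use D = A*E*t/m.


A = 36 MBq = 3.6000e+07 Bq
E = 1.62 MeV = 2.59524e-13 J
D = A*E*t/m = 3.6000e+07*2.59524e-13*1362/4.3
D = 0.002959 Gy


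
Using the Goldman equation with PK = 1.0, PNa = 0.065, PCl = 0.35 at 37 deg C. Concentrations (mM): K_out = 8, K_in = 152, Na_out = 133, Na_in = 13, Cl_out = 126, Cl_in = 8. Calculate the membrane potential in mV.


Vm = (RT/F)*ln((PK*Ko + PNa*Nao + PCl*Cli)/(PK*Ki + PNa*Nai + PCl*Clo))
Numer = 19.445, Denom = 196.945
Vm = -61.88 mV


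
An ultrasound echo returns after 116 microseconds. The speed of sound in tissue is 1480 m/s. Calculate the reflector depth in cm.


depth = c * t / 2
t = 116 us = 1.1600e-04 s
depth = 1480 * 1.1600e-04 / 2
depth = 0.08584 m = 8.584 cm


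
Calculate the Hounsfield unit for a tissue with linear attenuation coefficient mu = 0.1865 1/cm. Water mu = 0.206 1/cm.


HU = ((mu_tissue - mu_water) / mu_water) * 1000
HU = ((0.1865 - 0.206) / 0.206) * 1000
HU = -94.66


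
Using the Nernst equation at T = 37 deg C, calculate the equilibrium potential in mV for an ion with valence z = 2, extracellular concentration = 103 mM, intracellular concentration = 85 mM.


E = (RT/(zF)) * ln(C_out/C_in)
T = 37 + 273.15 = 310.15 K
E = (8.314 * 310.15 / (2 * 96485)) * ln(103/85)
E = 2.567 mV


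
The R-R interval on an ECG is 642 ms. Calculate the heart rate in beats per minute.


HR = 60 / RR_interval(s)
RR = 642 ms = 0.642 s
HR = 60 / 0.642 = 93.46 bpm


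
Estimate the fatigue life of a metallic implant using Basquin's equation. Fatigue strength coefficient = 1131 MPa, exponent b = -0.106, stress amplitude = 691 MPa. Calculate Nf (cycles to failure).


sigma_a = sigma_f' * (2Nf)^b
2Nf = (sigma_a/sigma_f')^(1/b)
2Nf = (691/1131)^(1/-0.106)
2Nf = 104.40523
Nf = 52.2


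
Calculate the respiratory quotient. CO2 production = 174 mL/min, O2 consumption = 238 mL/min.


RQ = VCO2 / VO2
RQ = 174 / 238
RQ = 0.7311


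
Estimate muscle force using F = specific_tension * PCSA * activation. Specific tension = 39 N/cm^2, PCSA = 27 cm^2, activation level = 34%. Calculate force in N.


F = sigma * PCSA * activation
F = 39 * 27 * 0.34
F = 358 N


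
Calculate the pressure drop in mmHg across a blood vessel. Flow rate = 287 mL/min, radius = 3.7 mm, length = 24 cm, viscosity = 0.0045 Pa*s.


dP = 8*mu*L*Q / (pi*r^4)
Q = 287 mL/min = 4.78333e-06 m^3/s
dP = 70.192 Pa = 70.192 / 133.322 mmHg = 0.5265 mmHg


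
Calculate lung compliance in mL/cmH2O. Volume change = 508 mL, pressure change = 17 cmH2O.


C = dV / dP
C = 508 / 17
C = 29.88 mL/cmH2O


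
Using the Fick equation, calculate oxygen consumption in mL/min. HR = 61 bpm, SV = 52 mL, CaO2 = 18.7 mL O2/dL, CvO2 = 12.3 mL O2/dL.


CO = HR*SV = 61*52/1000 = 3.172 L/min
a-v O2 diff = 18.7 - 12.3 = 6.4 mL/dL
VO2 = CO * (CaO2-CvO2) * 10 dL/L
VO2 = 3.172 * 6.4 * 10
VO2 = 203 mL/min


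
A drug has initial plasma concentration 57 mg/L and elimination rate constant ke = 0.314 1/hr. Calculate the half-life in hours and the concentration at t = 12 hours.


t_half = ln(2) / ke = 0.693147 / 0.314 = 2.207 hr
C(t) = C0 * exp(-ke*t) = 57 * exp(-0.314*12)
C(12) = 1.317 mg/L


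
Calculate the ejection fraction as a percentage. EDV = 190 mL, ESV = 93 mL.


SV = EDV - ESV = 190 - 93 = 97 mL
EF = SV/EDV * 100 = 97/190 * 100
EF = 51.05%


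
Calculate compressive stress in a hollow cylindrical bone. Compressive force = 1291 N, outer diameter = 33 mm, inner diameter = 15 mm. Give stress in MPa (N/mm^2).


A = pi*(r_o^2 - r_i^2)
r_o = 16.5 mm, r_i = 7.5 mm
A = 678.584 mm^2
sigma = F/A = 1291 / 678.584
sigma = 1.902 MPa


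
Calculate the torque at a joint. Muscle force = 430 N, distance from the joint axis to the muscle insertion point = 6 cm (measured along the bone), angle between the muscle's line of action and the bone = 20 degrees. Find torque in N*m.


Torque = F * d * sin(theta)   (moment arm = d*sin(theta))
d = 6 cm = 0.06 m
Torque = 430 * 0.06 * sin(20)
Torque = 8.824 N*m


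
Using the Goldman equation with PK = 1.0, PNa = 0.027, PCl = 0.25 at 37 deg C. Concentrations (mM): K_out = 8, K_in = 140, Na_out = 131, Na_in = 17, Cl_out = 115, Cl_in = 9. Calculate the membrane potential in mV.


Vm = (RT/F)*ln((PK*Ko + PNa*Nao + PCl*Cli)/(PK*Ki + PNa*Nai + PCl*Clo))
Numer = 13.787, Denom = 169.209
Vm = -67.01 mV


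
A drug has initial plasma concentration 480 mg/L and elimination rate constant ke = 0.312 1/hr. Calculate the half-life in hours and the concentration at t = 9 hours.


t_half = ln(2) / ke = 0.693147 / 0.312 = 2.222 hr
C(t) = C0 * exp(-ke*t) = 480 * exp(-0.312*9)
C(9) = 28.96 mg/L


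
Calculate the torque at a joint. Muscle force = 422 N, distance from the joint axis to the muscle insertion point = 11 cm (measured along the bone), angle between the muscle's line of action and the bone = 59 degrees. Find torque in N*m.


Torque = F * d * sin(theta)   (moment arm = d*sin(theta))
d = 11 cm = 0.11 m
Torque = 422 * 0.11 * sin(59)
Torque = 39.79 N*m


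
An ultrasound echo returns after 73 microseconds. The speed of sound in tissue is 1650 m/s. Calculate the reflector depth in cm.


depth = c * t / 2
t = 73 us = 7.3000e-05 s
depth = 1650 * 7.3000e-05 / 2
depth = 0.060225 m = 6.0225 cm


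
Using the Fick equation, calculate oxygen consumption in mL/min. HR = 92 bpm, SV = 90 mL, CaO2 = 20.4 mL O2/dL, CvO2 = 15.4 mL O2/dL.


CO = HR*SV = 92*90/1000 = 8.28 L/min
a-v O2 diff = 20.4 - 15.4 = 5 mL/dL
VO2 = CO * (CaO2-CvO2) * 10 dL/L
VO2 = 8.28 * 5 * 10
VO2 = 414 mL/min


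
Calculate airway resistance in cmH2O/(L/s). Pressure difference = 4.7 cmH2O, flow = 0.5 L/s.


R = dP / flow
R = 4.7 / 0.5
R = 9.4 cmH2O/(L/s)


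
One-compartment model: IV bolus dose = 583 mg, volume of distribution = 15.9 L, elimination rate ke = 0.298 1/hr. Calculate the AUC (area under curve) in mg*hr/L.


C0 = Dose/Vd = 583/15.9 = 36.6667 mg/L
AUC = C0/ke = 36.6667/0.298
AUC = 123 mg*hr/L


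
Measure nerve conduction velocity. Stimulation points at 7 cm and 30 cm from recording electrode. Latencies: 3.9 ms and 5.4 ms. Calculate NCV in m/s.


Distance = (30 - 7) / 100 = 0.23 m
dt = (5.4 - 3.9) / 1000 = 0.0015 s
NCV = dist / dt = 153.3 m/s


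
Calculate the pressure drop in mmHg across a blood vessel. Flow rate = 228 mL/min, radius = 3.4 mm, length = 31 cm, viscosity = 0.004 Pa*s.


dP = 8*mu*L*Q / (pi*r^4)
Q = 228 mL/min = 3.8e-06 m^3/s
dP = 89.7904 Pa = 89.7904 / 133.322 mmHg = 0.6735 mmHg


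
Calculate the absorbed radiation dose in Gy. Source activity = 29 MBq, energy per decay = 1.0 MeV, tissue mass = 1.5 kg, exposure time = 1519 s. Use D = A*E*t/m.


A = 29 MBq = 2.9000e+07 Bq
E = 1.0 MeV = 1.602e-13 J
D = A*E*t/m = 2.9000e+07*1.602e-13*1519/1.5
D = 0.004705 Gy


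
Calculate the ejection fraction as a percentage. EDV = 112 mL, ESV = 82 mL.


SV = EDV - ESV = 112 - 82 = 30 mL
EF = SV/EDV * 100 = 30/112 * 100
EF = 26.79%


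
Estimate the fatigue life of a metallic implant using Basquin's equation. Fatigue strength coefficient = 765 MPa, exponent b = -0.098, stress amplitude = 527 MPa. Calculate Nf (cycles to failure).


sigma_a = sigma_f' * (2Nf)^b
2Nf = (sigma_a/sigma_f')^(1/b)
2Nf = (527/765)^(1/-0.098)
2Nf = 44.826928
Nf = 22.41


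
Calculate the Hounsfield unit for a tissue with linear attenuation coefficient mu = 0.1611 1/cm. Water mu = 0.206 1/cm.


HU = ((mu_tissue - mu_water) / mu_water) * 1000
HU = ((0.1611 - 0.206) / 0.206) * 1000
HU = -218


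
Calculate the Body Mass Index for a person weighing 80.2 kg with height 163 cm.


BMI = weight / height^2
height = 163 cm = 1.63 m
BMI = 80.2 / 1.63^2
BMI = 30.19 kg/m^2


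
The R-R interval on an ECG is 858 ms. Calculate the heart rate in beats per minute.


HR = 60 / RR_interval(s)
RR = 858 ms = 0.858 s
HR = 60 / 0.858 = 69.93 bpm


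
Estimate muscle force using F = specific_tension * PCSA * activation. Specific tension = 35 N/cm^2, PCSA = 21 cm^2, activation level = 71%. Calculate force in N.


F = sigma * PCSA * activation
F = 35 * 21 * 0.71
F = 521.9 N


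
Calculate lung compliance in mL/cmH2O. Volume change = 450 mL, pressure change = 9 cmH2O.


C = dV / dP
C = 450 / 9
C = 50 mL/cmH2O


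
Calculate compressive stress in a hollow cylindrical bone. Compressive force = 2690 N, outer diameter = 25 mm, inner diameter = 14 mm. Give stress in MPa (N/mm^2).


A = pi*(r_o^2 - r_i^2)
r_o = 12.5 mm, r_i = 7 mm
A = 336.936 mm^2
sigma = F/A = 2690 / 336.936
sigma = 7.984 MPa


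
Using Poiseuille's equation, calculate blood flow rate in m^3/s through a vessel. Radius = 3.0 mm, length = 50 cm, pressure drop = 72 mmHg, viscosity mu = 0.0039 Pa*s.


Q = pi*r^4*dP / (8*mu*L)
r = 0.003 m, L = 0.5 m
dP = 72 mmHg = 9599.184 Pa
Q = 1.5658e-04 m^3/s


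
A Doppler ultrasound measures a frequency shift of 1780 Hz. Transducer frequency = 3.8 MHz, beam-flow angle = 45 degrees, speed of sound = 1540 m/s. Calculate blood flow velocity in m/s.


v = fd * c / (2 * f0 * cos(theta))
v = 1780 * 1540 / (2 * 3.8000e+06 * cos(45))
v = 0.5101 m/s


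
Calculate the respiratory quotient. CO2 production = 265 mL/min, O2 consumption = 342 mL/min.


RQ = VCO2 / VO2
RQ = 265 / 342
RQ = 0.7749


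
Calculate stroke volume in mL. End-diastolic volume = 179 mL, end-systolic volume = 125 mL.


SV = EDV - ESV
SV = 179 - 125
SV = 54 mL


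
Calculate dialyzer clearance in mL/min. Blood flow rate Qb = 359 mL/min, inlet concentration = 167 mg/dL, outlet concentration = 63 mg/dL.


K = Qb * (Cb_in - Cb_out) / Cb_in
K = 359 * (167 - 63) / 167
K = 223.6 mL/min


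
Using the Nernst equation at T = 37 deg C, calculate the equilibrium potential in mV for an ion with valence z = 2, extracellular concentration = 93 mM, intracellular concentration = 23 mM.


E = (RT/(zF)) * ln(C_out/C_in)
T = 37 + 273.15 = 310.15 K
E = (8.314 * 310.15 / (2 * 96485)) * ln(93/23)
E = 18.67 mV


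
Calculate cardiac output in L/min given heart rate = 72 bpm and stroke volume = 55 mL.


CO = HR * SV
CO = 72 * 55 / 1000
CO = 3.96 L/min


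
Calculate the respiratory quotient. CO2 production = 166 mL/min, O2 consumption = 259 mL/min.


RQ = VCO2 / VO2
RQ = 166 / 259
RQ = 0.6409


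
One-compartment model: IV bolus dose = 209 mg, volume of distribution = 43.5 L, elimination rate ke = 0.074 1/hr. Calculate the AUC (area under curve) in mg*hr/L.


C0 = Dose/Vd = 209/43.5 = 4.8046 mg/L
AUC = C0/ke = 4.8046/0.074
AUC = 64.93 mg*hr/L


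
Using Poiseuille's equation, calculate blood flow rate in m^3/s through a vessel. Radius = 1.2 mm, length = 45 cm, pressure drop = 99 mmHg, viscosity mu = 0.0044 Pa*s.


Q = pi*r^4*dP / (8*mu*L)
r = 0.0012 m, L = 0.45 m
dP = 99 mmHg = 13198.878 Pa
Q = 5.4282e-06 m^3/s


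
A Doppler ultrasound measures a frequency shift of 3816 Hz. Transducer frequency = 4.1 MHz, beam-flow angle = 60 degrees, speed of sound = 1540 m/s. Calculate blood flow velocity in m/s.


v = fd * c / (2 * f0 * cos(theta))
v = 3816 * 1540 / (2 * 4.1000e+06 * cos(60))
v = 1.433 m/s


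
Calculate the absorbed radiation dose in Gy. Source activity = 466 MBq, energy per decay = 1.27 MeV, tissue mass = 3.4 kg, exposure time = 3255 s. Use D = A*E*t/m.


A = 466 MBq = 4.6600e+08 Bq
E = 1.27 MeV = 2.03454e-13 J
D = A*E*t/m = 4.6600e+08*2.03454e-13*3255/3.4
D = 0.09077 Gy


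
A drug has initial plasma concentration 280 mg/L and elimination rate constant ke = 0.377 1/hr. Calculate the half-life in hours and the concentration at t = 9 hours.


t_half = ln(2) / ke = 0.693147 / 0.377 = 1.839 hr
C(t) = C0 * exp(-ke*t) = 280 * exp(-0.377*9)
C(9) = 9.41 mg/L


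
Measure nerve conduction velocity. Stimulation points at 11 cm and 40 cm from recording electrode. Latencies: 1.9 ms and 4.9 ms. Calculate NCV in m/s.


Distance = (40 - 11) / 100 = 0.29 m
dt = (4.9 - 1.9) / 1000 = 0.003 s
NCV = dist / dt = 96.67 m/s


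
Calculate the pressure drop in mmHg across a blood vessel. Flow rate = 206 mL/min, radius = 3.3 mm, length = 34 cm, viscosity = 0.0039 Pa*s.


dP = 8*mu*L*Q / (pi*r^4)
Q = 206 mL/min = 3.43333e-06 m^3/s
dP = 97.756 Pa = 97.756 / 133.322 mmHg = 0.7332 mmHg


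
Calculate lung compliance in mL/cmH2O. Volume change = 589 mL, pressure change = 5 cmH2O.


C = dV / dP
C = 589 / 5
C = 117.8 mL/cmH2O


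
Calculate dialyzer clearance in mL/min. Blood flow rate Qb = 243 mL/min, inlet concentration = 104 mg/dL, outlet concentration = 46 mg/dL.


K = Qb * (Cb_in - Cb_out) / Cb_in
K = 243 * (104 - 46) / 104
K = 135.5 mL/min


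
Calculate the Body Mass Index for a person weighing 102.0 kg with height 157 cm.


BMI = weight / height^2
height = 157 cm = 1.57 m
BMI = 102.0 / 1.57^2
BMI = 41.38 kg/m^2


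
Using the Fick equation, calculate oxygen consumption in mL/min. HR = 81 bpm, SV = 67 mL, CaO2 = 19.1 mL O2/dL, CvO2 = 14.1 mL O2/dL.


CO = HR*SV = 81*67/1000 = 5.427 L/min
a-v O2 diff = 19.1 - 14.1 = 5 mL/dL
VO2 = CO * (CaO2-CvO2) * 10 dL/L
VO2 = 5.427 * 5 * 10
VO2 = 271.4 mL/min


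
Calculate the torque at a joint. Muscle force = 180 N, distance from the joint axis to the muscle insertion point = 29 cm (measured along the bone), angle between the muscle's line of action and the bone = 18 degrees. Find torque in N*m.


Torque = F * d * sin(theta)   (moment arm = d*sin(theta))
d = 29 cm = 0.29 m
Torque = 180 * 0.29 * sin(18)
Torque = 16.13 N*m


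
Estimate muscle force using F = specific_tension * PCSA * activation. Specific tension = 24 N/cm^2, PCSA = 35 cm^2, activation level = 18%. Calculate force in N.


F = sigma * PCSA * activation
F = 24 * 35 * 0.18
F = 151.2 N


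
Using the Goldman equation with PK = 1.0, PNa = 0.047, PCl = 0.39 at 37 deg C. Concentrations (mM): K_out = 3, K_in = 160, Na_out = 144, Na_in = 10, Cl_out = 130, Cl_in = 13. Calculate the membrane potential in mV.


Vm = (RT/F)*ln((PK*Ko + PNa*Nao + PCl*Cli)/(PK*Ki + PNa*Nai + PCl*Clo))
Numer = 14.838, Denom = 211.17
Vm = -70.97 mV


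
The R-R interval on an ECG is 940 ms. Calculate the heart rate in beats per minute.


HR = 60 / RR_interval(s)
RR = 940 ms = 0.94 s
HR = 60 / 0.94 = 63.83 bpm


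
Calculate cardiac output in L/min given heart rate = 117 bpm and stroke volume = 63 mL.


CO = HR * SV
CO = 117 * 63 / 1000
CO = 7.371 L/min


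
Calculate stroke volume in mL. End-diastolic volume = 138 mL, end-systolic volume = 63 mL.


SV = EDV - ESV
SV = 138 - 63
SV = 75 mL


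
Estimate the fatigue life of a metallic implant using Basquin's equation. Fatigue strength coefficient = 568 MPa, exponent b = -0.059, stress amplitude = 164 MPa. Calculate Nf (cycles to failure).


sigma_a = sigma_f' * (2Nf)^b
2Nf = (sigma_a/sigma_f')^(1/b)
2Nf = (164/568)^(1/-0.059)
2Nf = 1.3936184e+09
Nf = 6.9681e+08


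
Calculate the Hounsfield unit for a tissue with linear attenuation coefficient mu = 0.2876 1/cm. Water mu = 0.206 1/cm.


HU = ((mu_tissue - mu_water) / mu_water) * 1000
HU = ((0.2876 - 0.206) / 0.206) * 1000
HU = 396.1


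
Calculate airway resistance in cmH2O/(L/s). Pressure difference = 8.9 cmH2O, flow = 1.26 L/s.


R = dP / flow
R = 8.9 / 1.26
R = 7.063 cmH2O/(L/s)


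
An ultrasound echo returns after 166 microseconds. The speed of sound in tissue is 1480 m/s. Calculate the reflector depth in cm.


depth = c * t / 2
t = 166 us = 1.6600e-04 s
depth = 1480 * 1.6600e-04 / 2
depth = 0.12284 m = 12.284 cm


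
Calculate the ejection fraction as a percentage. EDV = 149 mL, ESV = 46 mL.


SV = EDV - ESV = 149 - 46 = 103 mL
EF = SV/EDV * 100 = 103/149 * 100
EF = 69.13%


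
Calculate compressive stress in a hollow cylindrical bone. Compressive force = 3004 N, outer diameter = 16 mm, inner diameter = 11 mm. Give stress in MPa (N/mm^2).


A = pi*(r_o^2 - r_i^2)
r_o = 8 mm, r_i = 5.5 mm
A = 106.029 mm^2
sigma = F/A = 3004 / 106.029
sigma = 28.33 MPa


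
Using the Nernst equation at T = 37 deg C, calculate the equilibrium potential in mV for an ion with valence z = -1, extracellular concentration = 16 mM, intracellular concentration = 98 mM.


E = (RT/(zF)) * ln(C_out/C_in)
T = 37 + 273.15 = 310.15 K
E = (8.314 * 310.15 / (-1 * 96485)) * ln(16/98)
E = 48.44 mV


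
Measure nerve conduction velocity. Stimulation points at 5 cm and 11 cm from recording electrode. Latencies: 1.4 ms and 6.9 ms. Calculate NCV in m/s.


Distance = (11 - 5) / 100 = 0.06 m
dt = (6.9 - 1.4) / 1000 = 0.0055 s
NCV = dist / dt = 10.91 m/s


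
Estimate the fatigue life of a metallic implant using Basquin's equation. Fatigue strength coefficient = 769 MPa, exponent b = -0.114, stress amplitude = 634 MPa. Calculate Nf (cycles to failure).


sigma_a = sigma_f' * (2Nf)^b
2Nf = (sigma_a/sigma_f')^(1/b)
2Nf = (634/769)^(1/-0.114)
2Nf = 5.4376719
Nf = 2.719


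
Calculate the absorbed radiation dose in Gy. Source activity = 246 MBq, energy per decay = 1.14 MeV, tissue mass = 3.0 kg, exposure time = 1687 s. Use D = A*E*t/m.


A = 246 MBq = 2.4600e+08 Bq
E = 1.14 MeV = 1.82628e-13 J
D = A*E*t/m = 2.4600e+08*1.82628e-13*1687/3.0
D = 0.02526 Gy


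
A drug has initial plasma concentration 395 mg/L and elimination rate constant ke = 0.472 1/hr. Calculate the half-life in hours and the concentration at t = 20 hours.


t_half = ln(2) / ke = 0.693147 / 0.472 = 1.469 hr
C(t) = C0 * exp(-ke*t) = 395 * exp(-0.472*20)
C(20) = 0.03139 mg/L


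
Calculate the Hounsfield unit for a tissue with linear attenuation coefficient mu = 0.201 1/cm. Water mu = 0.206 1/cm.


HU = ((mu_tissue - mu_water) / mu_water) * 1000
HU = ((0.201 - 0.206) / 0.206) * 1000
HU = -24.27


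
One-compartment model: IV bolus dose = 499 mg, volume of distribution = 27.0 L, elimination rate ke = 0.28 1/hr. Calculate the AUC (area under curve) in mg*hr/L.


C0 = Dose/Vd = 499/27.0 = 18.4815 mg/L
AUC = C0/ke = 18.4815/0.28
AUC = 66.01 mg*hr/L


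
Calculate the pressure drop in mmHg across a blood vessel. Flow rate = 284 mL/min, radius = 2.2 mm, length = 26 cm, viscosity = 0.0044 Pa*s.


dP = 8*mu*L*Q / (pi*r^4)
Q = 284 mL/min = 4.73333e-06 m^3/s
dP = 588.63 Pa = 588.63 / 133.322 mmHg = 4.415 mmHg


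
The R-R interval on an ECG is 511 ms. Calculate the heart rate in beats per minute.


HR = 60 / RR_interval(s)
RR = 511 ms = 0.511 s
HR = 60 / 0.511 = 117.4 bpm


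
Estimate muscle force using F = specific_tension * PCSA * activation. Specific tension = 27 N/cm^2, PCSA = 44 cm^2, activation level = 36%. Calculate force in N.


F = sigma * PCSA * activation
F = 27 * 44 * 0.36
F = 427.7 N


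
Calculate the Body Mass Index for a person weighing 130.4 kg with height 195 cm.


BMI = weight / height^2
height = 195 cm = 1.95 m
BMI = 130.4 / 1.95^2
BMI = 34.29 kg/m^2


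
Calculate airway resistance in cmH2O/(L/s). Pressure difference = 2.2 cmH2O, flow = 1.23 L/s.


R = dP / flow
R = 2.2 / 1.23
R = 1.789 cmH2O/(L/s)


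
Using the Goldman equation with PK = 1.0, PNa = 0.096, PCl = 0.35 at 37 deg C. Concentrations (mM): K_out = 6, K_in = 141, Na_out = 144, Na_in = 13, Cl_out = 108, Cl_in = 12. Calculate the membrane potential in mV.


Vm = (RT/F)*ln((PK*Ko + PNa*Nao + PCl*Cli)/(PK*Ki + PNa*Nai + PCl*Clo))
Numer = 24.024, Denom = 180.048
Vm = -53.83 mV


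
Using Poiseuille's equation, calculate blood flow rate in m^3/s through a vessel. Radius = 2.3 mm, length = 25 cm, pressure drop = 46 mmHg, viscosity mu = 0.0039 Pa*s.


Q = pi*r^4*dP / (8*mu*L)
r = 0.0023 m, L = 0.25 m
dP = 46 mmHg = 6132.812 Pa
Q = 6.9124e-05 m^3/s


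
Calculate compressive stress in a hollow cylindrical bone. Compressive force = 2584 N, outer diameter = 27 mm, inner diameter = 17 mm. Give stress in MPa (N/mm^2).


A = pi*(r_o^2 - r_i^2)
r_o = 13.5 mm, r_i = 8.5 mm
A = 345.575 mm^2
sigma = F/A = 2584 / 345.575
sigma = 7.477 MPa


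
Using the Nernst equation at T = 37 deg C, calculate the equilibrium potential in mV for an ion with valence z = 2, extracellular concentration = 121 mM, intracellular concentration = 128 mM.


E = (RT/(zF)) * ln(C_out/C_in)
T = 37 + 273.15 = 310.15 K
E = (8.314 * 310.15 / (2 * 96485)) * ln(121/128)
E = -0.7515 mV


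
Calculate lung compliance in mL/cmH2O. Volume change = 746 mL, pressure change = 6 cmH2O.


C = dV / dP
C = 746 / 6
C = 124.3 mL/cmH2O


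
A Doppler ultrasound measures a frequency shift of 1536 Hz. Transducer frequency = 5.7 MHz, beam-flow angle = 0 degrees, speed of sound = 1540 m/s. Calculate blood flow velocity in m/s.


v = fd * c / (2 * f0 * cos(theta))
v = 1536 * 1540 / (2 * 5.7000e+06 * cos(0))
v = 0.2075 m/s


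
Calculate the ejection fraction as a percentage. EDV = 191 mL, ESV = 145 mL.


SV = EDV - ESV = 191 - 145 = 46 mL
EF = SV/EDV * 100 = 46/191 * 100
EF = 24.08%


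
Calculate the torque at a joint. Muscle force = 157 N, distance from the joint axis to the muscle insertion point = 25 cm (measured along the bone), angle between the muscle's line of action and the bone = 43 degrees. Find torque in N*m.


Torque = F * d * sin(theta)   (moment arm = d*sin(theta))
d = 25 cm = 0.25 m
Torque = 157 * 0.25 * sin(43)
Torque = 26.77 N*m


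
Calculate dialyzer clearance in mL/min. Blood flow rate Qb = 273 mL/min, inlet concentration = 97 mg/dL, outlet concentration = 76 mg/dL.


K = Qb * (Cb_in - Cb_out) / Cb_in
K = 273 * (97 - 76) / 97
K = 59.1 mL/min


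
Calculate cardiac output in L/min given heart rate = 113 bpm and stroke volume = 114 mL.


CO = HR * SV
CO = 113 * 114 / 1000
CO = 12.88 L/min


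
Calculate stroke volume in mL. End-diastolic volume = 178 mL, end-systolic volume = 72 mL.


SV = EDV - ESV
SV = 178 - 72
SV = 106 mL


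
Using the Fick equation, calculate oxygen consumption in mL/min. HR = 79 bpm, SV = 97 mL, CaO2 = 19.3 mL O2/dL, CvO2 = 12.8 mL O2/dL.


CO = HR*SV = 79*97/1000 = 7.663 L/min
a-v O2 diff = 19.3 - 12.8 = 6.5 mL/dL
VO2 = CO * (CaO2-CvO2) * 10 dL/L
VO2 = 7.663 * 6.5 * 10
VO2 = 498.1 mL/min


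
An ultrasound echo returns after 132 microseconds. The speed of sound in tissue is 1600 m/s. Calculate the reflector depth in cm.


depth = c * t / 2
t = 132 us = 1.3200e-04 s
depth = 1600 * 1.3200e-04 / 2
depth = 0.1056 m = 10.56 cm


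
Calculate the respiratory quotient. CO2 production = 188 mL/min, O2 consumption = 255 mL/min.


RQ = VCO2 / VO2
RQ = 188 / 255
RQ = 0.7373


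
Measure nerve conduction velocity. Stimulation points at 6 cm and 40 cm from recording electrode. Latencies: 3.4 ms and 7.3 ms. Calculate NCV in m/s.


Distance = (40 - 6) / 100 = 0.34 m
dt = (7.3 - 3.4) / 1000 = 0.0039 s
NCV = dist / dt = 87.18 m/s
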